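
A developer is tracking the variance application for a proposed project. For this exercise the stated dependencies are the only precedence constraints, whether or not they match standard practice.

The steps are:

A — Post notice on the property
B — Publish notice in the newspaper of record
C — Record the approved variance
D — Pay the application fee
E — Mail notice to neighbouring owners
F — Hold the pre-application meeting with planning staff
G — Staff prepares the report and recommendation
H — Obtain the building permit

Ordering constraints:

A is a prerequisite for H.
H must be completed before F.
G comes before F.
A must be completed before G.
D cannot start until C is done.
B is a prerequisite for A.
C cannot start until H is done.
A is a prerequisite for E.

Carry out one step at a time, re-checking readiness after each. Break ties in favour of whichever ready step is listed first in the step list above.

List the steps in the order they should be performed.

Only B has no prerequisites, so it is first.
A needed B, now all done → A.
E, G and H are all available; E is listed earlier → E.
Ready: G and H. G is listed earlier → G.
H is the only step now ready → H.
Ready: C and F. C is listed earlier → C.
D and F are both available; D is listed earlier → D.
F is the only step now ready → F.

B, A, E, G, H, C, D, F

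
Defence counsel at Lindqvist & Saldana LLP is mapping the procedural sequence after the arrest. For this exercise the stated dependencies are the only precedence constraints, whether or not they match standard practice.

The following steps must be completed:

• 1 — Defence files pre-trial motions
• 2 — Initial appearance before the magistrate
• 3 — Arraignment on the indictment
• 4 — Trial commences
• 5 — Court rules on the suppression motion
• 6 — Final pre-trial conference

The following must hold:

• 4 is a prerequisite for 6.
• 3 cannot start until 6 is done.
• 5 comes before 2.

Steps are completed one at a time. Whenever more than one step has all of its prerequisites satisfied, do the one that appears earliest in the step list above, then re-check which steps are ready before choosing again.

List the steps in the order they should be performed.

1, 4 and 5 have no prerequisites; 1 is listed earlier, so 1 is first.
Now 4 and 5 have their prerequisites met. 4 is listed earlier, so 4 next.
5 and 6 are both available; 5 is listed earlier → 5.
2 now also ready, so the ready set is {2, 6}; 2 is listed earlier → 2.
6 needed 4, now all done → 6.
3 needed 6, now all done → 3.

1, 4, 5, 2, 6, 3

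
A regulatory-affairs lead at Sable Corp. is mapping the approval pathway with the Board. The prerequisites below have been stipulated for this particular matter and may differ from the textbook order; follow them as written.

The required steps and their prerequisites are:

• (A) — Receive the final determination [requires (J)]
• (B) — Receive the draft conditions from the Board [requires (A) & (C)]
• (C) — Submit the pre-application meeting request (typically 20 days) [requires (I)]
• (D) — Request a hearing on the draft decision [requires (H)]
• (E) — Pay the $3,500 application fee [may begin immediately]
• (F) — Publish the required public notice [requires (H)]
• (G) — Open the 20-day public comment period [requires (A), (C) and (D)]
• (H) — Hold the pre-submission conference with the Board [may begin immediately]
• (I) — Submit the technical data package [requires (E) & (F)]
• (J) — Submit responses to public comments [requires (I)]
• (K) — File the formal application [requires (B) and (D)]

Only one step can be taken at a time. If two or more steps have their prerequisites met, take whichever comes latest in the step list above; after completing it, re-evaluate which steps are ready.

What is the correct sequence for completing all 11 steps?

(H) (F) (E) (I) (J) (D) (C) (A) (G) (B) (K)

Nothing is required for (H) and (E). (H) is listed later → (H) first.
(F), (E) and (D) are all available; (F) is listed later → (F).
Now (E) and (D) have their prerequisites met. (E) is listed later, so (E) next.
(I) now also ready, so the ready set is {(I), (D)}; (I) is listed later → (I).
Ready: (J), (D) and (C). (J) is listed later → (J).
(A) now also ready, so the ready set is {(D), (C), (A)}; (D) is listed later → (D).
Ready: (C) and (A). (C) is listed later → (C).
(A) needed (J), now all done → (A).
Ready: (G) and (B). (G) is listed later → (G).
(B) is the only step now ready → (B).
(K) needed (D) and (B), now all done → (K).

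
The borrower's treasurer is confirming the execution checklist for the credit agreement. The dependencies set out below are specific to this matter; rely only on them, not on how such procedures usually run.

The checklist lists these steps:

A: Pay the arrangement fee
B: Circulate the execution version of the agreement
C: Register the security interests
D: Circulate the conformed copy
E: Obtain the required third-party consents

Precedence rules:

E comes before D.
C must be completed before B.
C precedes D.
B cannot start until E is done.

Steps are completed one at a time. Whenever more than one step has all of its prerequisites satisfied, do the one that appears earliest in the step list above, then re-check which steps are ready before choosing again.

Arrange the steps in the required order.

A, C, E, B, D

A, C and E have no prerequisites; A is listed earlier, so A is first.
Ready: C and E. C is listed earlier → C.
E is the only step now ready → E.
B and D are both available; B is listed earlier → B.
That leaves D as the only ready step → D.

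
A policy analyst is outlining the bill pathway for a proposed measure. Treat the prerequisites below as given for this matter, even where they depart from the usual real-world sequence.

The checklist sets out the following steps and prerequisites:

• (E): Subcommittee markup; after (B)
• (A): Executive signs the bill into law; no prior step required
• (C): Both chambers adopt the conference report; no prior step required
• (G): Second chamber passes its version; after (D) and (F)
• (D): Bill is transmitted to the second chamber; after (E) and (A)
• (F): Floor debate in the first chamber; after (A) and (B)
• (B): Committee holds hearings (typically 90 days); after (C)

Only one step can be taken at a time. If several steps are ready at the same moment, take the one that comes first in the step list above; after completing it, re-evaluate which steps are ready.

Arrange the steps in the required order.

(A), (C), (B), (E), (D), (F), (G)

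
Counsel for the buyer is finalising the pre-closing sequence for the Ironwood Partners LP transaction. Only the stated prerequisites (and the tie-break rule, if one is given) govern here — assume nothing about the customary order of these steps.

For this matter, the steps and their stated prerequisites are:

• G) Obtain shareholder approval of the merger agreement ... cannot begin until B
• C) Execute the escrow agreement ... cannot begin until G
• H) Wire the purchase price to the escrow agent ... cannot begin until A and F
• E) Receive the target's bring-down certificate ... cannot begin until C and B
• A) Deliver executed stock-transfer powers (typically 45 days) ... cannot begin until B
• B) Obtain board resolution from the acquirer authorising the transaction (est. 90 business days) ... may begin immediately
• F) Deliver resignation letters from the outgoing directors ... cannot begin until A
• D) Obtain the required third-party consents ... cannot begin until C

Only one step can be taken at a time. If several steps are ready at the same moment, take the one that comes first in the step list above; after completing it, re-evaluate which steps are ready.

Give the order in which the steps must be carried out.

B has no prerequisites → B first.
Now G and A have their prerequisites met. G is listed earlier, so G next.
Now C and A have their prerequisites met. C is listed earlier, so C next.
E and D now also ready, so the ready set is {E, A, D}; E is listed earlier → E.
Ready: A and D. A is listed earlier → A.
Ready: F and D. F is listed earlier → F.
H now also ready, so the ready set is {H, D}; H is listed earlier → H.
D is the only step now ready → D.

B G C E A F H D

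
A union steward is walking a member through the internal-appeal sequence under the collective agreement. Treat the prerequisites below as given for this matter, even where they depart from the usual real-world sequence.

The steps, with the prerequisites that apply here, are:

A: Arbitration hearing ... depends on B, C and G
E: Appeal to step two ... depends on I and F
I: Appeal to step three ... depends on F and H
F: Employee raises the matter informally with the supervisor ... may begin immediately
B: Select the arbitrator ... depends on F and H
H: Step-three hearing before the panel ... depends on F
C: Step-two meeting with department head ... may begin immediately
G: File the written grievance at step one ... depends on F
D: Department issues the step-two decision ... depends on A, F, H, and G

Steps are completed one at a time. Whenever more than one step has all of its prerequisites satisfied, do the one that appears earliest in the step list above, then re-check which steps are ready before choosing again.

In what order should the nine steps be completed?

F H I E B C G A D

Nothing is required for F and C. F is listed earlier → F first.
H and G now also ready, so the ready set is {H, C, G}; H is listed earlier → H.
I, B, C and G are all available; I is listed earlier → I.
E now also ready, so the ready set is {E, B, C, G}; E is listed earlier → E.
B, C and G are all available; B is listed earlier → B.
Ready: C and G. C is listed earlier → C.
G needed F, now all done → G.
A is the only step now ready → A.
Next only D has its prerequisites met → D.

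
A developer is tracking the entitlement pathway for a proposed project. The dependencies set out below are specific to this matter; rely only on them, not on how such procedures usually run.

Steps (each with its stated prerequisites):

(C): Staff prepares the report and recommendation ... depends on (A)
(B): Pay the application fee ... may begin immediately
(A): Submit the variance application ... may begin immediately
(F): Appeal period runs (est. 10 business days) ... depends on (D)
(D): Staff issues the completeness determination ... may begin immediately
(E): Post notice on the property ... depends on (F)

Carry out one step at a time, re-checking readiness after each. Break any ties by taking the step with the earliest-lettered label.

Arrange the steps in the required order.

(A) → (B) → (C) → (D) → (F) → (E)

Nothing is required for (A), (B) and (D). (A) has the earlier label → (A) first.
(C) now also ready, so the ready set is {(B), (C), (D)}; (B) has the earlier label → (B).
(C) and (D) are both available; (C) has the earlier label → (C).
Next only (D) has its prerequisites met → (D).
(F) needed (D), now all done → (F).
Next only (E) has its prerequisites met → (E).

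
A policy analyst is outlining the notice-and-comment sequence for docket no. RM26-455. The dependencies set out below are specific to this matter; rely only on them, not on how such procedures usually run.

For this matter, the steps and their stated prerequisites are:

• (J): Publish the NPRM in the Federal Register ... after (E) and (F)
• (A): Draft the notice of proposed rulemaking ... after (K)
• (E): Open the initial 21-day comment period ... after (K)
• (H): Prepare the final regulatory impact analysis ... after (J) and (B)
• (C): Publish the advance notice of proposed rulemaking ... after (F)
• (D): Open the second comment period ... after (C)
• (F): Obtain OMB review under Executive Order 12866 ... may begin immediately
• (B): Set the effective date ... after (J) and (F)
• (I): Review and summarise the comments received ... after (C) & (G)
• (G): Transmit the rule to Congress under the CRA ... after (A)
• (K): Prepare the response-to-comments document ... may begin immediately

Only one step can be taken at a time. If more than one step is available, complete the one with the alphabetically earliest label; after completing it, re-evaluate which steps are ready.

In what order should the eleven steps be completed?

Nothing is required for (F) and (K). (F) has the earlier label → (F) first.
Now (C) and (K) have their prerequisites met. (C) has the earlier label, so (C) next.
(D) and (K) are both available; (D) has the earlier label → (D).
(K) is the only step now ready → (K).
Ready: (A) and (E). (A) has the earlier label → (A).
(G) now also ready, so the ready set is {(E), (G)}; (E) has the earlier label → (E).
(G) and (J) are both available; (G) has the earlier label → (G).
(I) and (J) are both available; (I) has the earlier label → (I).
Next only (J) has its prerequisites met → (J).
Next only (B) has its prerequisites met → (B).
(H) needed (B) and (J), now all done → (H).

(F), (C), (D), (K), (A), (E), (G), (I), (J), (B), (H)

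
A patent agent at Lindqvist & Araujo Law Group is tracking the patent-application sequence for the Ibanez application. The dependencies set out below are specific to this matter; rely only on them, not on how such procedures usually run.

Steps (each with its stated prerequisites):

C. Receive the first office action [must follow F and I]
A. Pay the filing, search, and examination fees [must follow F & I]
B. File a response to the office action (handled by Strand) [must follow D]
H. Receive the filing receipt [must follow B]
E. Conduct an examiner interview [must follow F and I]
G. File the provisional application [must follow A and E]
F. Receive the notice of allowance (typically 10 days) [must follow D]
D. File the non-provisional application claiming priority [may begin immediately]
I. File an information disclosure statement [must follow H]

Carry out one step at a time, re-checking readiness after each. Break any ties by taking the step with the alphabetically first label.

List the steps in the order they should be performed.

D has no prerequisites → D first.
B and F are both available; B has the earlier label → B.
F and H are both available; F has the earlier label → F.
That leaves H as the only ready step → H.
I is the only step now ready → I.
A, C and E are all available; A has the earlier label → A.
Now C and E have their prerequisites met. C has the earlier label, so C next.
That leaves E as the only ready step → E.
That leaves G as the only ready step → G.

D, B, F, H, I, A, C, E, G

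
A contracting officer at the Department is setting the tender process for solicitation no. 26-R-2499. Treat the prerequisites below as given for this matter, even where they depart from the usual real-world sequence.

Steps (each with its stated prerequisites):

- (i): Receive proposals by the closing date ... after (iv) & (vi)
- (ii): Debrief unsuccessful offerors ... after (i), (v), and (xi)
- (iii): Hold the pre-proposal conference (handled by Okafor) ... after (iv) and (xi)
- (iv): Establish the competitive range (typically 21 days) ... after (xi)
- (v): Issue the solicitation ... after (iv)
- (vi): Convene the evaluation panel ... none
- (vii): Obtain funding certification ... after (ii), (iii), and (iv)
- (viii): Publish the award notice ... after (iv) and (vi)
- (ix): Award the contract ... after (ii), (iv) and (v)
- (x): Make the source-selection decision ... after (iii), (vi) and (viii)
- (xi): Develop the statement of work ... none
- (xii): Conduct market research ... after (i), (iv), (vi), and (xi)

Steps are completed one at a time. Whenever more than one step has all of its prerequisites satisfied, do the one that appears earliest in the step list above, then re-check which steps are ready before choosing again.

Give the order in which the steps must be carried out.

(vi), (xi), (iv), (i), (iii), (v), (ii), (vii), (viii), (ix), (x), (xii)

Nothing is required for (vi) and (xi). (vi) is listed earlier → (vi) first.
(xi) is the only step now ready → (xi).
(iv) needed (xi), now all done → (iv).
Ready: (i), (iii), (v) and (viii). (i) is listed earlier → (i).
Ready: (iii), (v), (viii) and (xii). (iii) is listed earlier → (iii).
Now (v), (viii) and (xii) have their prerequisites met. (v) is listed earlier, so (v) next.
Ready: (ii), (viii) and (xii). (ii) is listed earlier → (ii).
Now (vii), (viii), (ix) and (xii) have their prerequisites met. (vii) is listed earlier, so (vii) next.
Ready: (viii), (ix) and (xii). (viii) is listed earlier → (viii).
Now (ix), (x) and (xii) have their prerequisites met. (ix) is listed earlier, so (ix) next.
(x) and (xii) are both available; (x) is listed earlier → (x).
(xii) needed (i), (iv), (vi) and (xi), now all done → (xii).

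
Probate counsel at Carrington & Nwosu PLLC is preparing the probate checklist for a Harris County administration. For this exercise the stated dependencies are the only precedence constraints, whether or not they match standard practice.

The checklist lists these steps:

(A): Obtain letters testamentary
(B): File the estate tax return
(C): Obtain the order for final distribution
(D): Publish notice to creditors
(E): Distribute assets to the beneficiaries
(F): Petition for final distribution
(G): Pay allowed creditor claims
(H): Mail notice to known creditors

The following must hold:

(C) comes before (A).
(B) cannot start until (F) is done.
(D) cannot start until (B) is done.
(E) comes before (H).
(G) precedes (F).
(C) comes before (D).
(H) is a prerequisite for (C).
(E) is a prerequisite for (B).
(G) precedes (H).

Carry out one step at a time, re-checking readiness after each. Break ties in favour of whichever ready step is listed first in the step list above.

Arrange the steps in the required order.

(E) (G) (F) (B) (H) (C) (A) (D)

(E) and (G) have no prerequisites; (E) is listed earlier, so (E) is first.
Next only (G) has its prerequisites met → (G).
(F) and (H) are both available; (F) is listed earlier → (F).
(B) now also ready, so the ready set is {(B), (H)}; (B) is listed earlier → (B).
Next only (H) has its prerequisites met → (H).
(C) needed (H), now all done → (C).
Ready: (A) and (D). (A) is listed earlier → (A).
(D) needed (B) and (C), now all done → (D).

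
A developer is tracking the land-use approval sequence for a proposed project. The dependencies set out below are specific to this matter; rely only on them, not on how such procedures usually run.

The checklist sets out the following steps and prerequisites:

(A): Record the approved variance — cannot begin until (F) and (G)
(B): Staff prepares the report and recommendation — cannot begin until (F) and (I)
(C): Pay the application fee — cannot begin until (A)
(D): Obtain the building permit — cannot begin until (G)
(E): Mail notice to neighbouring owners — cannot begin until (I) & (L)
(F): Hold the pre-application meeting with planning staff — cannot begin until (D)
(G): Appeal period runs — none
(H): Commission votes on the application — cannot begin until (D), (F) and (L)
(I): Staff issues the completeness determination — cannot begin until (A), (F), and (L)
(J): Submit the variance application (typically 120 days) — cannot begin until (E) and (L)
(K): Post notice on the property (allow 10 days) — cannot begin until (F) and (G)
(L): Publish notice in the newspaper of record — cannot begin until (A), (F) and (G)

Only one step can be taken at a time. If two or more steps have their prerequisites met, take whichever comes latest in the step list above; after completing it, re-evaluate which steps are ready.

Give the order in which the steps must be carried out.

(G) → (D) → (F) → (K) → (A) → (L) → (I) → (H) → (E) → (J) → (C) → (B)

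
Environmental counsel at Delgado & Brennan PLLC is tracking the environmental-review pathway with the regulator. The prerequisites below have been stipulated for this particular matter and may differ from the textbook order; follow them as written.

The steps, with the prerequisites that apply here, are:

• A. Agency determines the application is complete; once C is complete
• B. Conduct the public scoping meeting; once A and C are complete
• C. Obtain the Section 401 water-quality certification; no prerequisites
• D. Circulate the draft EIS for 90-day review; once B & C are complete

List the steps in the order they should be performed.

Only C has no prerequisites, so it is first.
That leaves A as the only ready step → A.
B is the only step now ready → B.
D needed B and C, now all done → D.

C A B D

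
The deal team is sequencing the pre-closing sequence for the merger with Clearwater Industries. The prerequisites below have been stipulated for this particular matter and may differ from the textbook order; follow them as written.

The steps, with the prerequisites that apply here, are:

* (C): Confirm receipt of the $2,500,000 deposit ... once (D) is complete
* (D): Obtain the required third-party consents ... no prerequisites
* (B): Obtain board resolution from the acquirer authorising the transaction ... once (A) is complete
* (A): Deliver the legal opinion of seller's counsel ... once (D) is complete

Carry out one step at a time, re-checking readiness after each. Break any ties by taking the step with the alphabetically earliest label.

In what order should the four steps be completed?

(D) → (A) → (B) → (C)

Only (D) has no prerequisites, so it is first.
Now (A) and (C) have their prerequisites met. (A) has the earlier label, so (A) next.
(B) now also ready, so the ready set is {(B), (C)}; (B) has the earlier label → (B).
(C) needed (D), now all done → (C).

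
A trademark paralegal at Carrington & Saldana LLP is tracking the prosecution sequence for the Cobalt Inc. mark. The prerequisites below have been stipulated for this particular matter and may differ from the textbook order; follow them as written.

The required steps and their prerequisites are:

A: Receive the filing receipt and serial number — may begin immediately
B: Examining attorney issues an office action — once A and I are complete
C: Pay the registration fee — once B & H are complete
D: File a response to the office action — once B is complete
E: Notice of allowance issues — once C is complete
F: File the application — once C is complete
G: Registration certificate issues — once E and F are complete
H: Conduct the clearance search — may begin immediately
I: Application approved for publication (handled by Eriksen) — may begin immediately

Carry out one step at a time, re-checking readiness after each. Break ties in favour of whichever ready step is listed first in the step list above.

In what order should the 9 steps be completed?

Nothing is required for A, H and I. A is listed earlier → A first.
Now H and I have their prerequisites met. H is listed earlier, so H next.
Next only I has its prerequisites met → I.
B needed A and I, now all done → B.
Ready: C and D. C is listed earlier → C.
E and F now also ready, so the ready set is {D, E, F}; D is listed earlier → D.
Ready: E and F. E is listed earlier → E.
F needed C, now all done → F.
Next only G has its prerequisites met → G.

A → H → I → B → C → D → E → F → G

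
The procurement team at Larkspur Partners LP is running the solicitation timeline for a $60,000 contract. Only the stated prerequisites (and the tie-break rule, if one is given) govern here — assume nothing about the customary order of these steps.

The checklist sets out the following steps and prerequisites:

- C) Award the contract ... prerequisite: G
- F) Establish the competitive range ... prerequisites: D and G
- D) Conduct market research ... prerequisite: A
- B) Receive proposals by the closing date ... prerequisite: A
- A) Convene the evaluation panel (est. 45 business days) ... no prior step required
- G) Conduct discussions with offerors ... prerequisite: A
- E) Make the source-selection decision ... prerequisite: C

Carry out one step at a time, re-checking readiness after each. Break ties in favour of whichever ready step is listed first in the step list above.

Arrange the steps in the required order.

A is the only step with nothing outstanding, so it goes first.
Now D, B and G have their prerequisites met. D is listed earlier, so D next.
B and G are both available; B is listed earlier → B.
Next only G has its prerequisites met → G.
Ready: C and F. C is listed earlier → C.
Ready: F and E. F is listed earlier → F.
E needed C, now all done → E.

A → D → B → G → C → F → E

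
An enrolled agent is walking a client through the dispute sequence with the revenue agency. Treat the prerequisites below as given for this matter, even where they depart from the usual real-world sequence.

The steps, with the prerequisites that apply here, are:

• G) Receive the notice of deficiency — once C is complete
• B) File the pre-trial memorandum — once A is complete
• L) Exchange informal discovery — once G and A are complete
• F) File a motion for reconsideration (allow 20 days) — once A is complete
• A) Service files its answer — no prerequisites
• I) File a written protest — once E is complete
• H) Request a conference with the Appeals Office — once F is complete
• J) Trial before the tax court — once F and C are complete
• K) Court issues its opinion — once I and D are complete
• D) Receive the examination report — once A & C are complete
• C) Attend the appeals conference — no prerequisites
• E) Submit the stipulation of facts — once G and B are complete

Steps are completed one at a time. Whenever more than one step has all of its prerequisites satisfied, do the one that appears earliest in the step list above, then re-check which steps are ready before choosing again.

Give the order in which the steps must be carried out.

A, B, F, H, C, G, L, J, D, E, I, K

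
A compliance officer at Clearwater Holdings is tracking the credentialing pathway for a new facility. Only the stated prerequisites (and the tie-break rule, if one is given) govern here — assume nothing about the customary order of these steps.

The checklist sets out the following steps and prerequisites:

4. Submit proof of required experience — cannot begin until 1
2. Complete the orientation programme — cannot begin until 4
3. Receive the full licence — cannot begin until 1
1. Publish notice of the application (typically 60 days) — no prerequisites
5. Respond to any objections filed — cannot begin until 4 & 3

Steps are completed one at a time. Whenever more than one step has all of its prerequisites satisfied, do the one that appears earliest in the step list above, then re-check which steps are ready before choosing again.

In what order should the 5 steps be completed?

Only 1 has no prerequisites, so it is first.
Ready: 4 and 3. 4 is listed earlier → 4.
2 now also ready, so the ready set is {2, 3}; 2 is listed earlier → 2.
3 needed 1, now all done → 3.
5 is the only step now ready → 5.

1 4 2 3 5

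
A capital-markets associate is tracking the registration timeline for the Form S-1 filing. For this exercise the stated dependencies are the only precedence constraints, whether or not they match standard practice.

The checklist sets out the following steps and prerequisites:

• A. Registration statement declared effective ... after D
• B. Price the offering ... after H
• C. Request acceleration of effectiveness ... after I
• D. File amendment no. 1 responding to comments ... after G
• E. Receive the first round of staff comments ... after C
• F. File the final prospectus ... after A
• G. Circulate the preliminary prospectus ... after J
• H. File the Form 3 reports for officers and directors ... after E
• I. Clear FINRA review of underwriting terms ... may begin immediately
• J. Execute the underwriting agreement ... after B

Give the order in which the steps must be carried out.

I C E H B J G D A F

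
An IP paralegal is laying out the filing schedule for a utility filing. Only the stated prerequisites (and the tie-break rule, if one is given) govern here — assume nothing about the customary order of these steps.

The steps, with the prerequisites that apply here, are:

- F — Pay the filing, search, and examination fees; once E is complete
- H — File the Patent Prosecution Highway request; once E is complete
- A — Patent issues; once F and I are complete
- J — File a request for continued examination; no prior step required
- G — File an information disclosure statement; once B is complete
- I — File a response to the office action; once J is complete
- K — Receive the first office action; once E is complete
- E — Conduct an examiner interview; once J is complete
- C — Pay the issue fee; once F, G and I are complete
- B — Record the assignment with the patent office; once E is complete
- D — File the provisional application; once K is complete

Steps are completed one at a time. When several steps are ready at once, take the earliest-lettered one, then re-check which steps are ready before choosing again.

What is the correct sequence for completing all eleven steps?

J E B F G H I A C K D

Only J has no prerequisites, so it is first.
Ready: E and I. E has the earlier label → E.
B, F, H and K now also ready, so the ready set is {B, F, H, I, K}; B has the earlier label → B.
G now also ready, so the ready set is {F, G, H, I, K}; F has the earlier label → F.
G, H, I and K are all available; G has the earlier label → G.
Now H, I and K have their prerequisites met. H has the earlier label, so H next.
Now I and K have their prerequisites met. I has the earlier label, so I next.
A and C now also ready, so the ready set is {A, C, K}; A has the earlier label → A.
C and K are both available; C has the earlier label → C.
K needed E, now all done → K.
Next only D has its prerequisites met → D.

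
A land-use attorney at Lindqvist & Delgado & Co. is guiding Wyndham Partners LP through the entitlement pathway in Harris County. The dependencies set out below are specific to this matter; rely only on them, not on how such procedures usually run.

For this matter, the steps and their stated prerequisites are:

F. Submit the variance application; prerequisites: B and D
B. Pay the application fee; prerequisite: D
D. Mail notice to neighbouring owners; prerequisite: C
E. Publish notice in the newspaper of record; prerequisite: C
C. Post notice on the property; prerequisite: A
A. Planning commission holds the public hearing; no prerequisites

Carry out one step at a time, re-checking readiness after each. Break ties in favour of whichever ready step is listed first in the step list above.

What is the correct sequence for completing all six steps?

A is the only step with nothing outstanding, so it goes first.
Next only C has its prerequisites met → C.
D and E are both available; D is listed earlier → D.
B now also ready, so the ready set is {B, E}; B is listed earlier → B.
F and E are both available; F is listed earlier → F.
That leaves E as the only ready step → E.

A, C, D, B, F, E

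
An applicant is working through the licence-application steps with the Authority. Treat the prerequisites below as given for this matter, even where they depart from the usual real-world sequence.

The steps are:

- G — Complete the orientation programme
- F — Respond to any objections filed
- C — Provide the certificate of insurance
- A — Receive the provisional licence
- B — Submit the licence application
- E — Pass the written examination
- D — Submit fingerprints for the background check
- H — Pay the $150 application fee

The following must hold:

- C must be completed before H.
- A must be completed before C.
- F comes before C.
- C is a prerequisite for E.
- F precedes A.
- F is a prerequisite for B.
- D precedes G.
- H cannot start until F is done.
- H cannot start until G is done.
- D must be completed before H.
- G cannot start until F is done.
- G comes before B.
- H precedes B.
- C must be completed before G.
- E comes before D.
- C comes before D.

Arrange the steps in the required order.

F has no prerequisites → F first.
A is the only step now ready → A.
C needed F and A, now all done → C.
That leaves E as the only ready step → E.
That leaves D as the only ready step → D.
G is the only step now ready → G.
H is the only step now ready → H.
B needed G, F and H, now all done → B.

F, A, C, E, D, G, H, B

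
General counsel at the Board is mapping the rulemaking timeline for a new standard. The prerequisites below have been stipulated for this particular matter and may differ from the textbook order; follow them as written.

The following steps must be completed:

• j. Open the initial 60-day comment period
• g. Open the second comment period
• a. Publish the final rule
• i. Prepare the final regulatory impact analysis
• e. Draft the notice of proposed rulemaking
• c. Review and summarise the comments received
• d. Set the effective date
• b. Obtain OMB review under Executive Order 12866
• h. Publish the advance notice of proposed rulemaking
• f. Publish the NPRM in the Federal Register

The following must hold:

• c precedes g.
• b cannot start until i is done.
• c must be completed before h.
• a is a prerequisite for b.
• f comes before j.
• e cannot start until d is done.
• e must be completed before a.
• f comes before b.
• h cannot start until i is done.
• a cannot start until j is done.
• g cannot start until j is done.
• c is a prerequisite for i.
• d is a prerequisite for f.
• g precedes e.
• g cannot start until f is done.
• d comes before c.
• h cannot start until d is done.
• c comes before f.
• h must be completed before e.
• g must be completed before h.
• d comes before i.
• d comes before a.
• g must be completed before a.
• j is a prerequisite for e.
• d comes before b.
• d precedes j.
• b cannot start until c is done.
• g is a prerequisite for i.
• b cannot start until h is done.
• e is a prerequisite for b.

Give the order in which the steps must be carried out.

d c f j g i h e a b

d has no prerequisites → d first.
That leaves c as the only ready step → c.
f needed c and d, now all done → f.
j needed d and f, now all done → j.
Next only g has its prerequisites met → g.
i needed g, c and d, now all done → i.
That leaves h as the only ready step → h.
Next only e has its prerequisites met → e.
a is the only step now ready → a.
Next only b has its prerequisites met → b.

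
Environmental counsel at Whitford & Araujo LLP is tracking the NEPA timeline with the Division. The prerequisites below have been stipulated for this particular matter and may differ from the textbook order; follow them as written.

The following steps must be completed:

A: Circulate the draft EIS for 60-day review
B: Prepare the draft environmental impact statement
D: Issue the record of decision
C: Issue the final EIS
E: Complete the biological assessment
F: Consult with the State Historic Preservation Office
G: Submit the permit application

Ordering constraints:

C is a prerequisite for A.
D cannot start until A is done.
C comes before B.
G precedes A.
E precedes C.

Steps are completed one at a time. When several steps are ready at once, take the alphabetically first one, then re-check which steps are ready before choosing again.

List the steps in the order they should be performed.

Nothing is required for E, F and G. E has the earlier label → E first.
C now also ready, so the ready set is {C, F, G}; C has the earlier label → C.
B, F and G are all available; B has the earlier label → B.
Now F and G have their prerequisites met. F has the earlier label, so F next.
That leaves G as the only ready step → G.
Next only A has its prerequisites met → A.
That leaves D as the only ready step → D.

E → C → B → F → G → A → D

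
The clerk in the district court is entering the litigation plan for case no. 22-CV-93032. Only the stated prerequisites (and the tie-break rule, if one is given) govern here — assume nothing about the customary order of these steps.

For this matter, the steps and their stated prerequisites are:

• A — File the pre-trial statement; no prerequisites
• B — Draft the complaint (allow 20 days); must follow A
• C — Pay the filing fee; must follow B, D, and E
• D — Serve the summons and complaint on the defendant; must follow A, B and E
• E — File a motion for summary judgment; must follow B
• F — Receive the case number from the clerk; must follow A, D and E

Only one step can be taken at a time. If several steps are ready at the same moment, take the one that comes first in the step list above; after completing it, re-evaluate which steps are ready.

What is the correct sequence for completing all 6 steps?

A, B, E, D, C, F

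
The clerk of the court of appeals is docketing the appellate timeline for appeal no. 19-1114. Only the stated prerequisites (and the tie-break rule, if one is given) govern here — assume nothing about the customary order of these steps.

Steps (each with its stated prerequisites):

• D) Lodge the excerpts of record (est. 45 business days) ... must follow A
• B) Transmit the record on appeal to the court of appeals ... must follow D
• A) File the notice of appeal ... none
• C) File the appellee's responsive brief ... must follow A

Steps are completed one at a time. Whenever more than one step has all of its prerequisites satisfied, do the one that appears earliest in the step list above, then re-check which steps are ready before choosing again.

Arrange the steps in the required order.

A is the only step with nothing outstanding, so it goes first.
Ready: D and C. D is listed earlier → D.
Ready: B and C. B is listed earlier → B.
Next only C has its prerequisites met → C.

A D B C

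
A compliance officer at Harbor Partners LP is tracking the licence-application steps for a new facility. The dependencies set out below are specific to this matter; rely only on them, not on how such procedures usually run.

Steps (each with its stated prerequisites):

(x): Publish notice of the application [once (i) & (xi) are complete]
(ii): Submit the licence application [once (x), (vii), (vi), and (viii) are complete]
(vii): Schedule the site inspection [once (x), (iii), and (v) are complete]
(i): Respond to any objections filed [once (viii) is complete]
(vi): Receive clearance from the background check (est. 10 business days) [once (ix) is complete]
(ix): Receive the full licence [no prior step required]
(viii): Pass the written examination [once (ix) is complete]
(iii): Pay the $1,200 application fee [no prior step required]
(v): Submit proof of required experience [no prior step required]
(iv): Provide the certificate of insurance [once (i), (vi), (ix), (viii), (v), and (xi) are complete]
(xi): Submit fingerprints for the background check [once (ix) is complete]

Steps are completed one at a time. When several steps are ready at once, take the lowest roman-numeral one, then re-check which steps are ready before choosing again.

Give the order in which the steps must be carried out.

(iii), (v), (ix), (vi), (viii), (i), (xi), (iv), (x), (vii), (ii)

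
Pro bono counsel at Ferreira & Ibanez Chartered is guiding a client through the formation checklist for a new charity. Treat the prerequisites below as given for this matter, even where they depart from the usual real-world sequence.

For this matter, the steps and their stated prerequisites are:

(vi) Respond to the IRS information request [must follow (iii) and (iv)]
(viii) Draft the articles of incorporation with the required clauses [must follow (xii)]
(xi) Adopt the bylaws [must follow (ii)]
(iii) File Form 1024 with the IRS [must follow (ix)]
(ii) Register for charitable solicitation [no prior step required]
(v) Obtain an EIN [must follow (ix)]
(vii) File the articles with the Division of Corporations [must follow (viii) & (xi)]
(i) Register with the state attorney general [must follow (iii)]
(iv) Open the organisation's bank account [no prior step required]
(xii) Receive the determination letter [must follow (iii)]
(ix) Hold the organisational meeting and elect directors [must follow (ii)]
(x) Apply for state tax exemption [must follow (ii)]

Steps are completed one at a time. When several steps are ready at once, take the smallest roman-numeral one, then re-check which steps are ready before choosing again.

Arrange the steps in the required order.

Nothing is required for (ii) and (iv). (ii) has the earlier label → (ii) first.
(ix), (x) and (xi) now also ready, so the ready set is {(iv), (ix), (x), (xi)}; (iv) has the earlier label → (iv).
(ix), (x) and (xi) are all available; (ix) has the earlier label → (ix).
(iii) and (v) now also ready, so the ready set is {(iii), (v), (x), (xi)}; (iii) has the earlier label → (iii).
(i), (vi) and (xii) now also ready, so the ready set is {(i), (v), (vi), (x), (xi), (xii)}; (i) has the earlier label → (i).
(v), (vi), (x), (xi) and (xii) are all available; (v) has the earlier label → (v).
Ready: (vi), (x), (xi) and (xii). (vi) has the earlier label → (vi).
Ready: (x), (xi) and (xii). (x) has the earlier label → (x).
Ready: (xi) and (xii). (xi) has the earlier label → (xi).
(xii) needed (iii), now all done → (xii).
Next only (viii) has its prerequisites met → (viii).
That leaves (vii) as the only ready step → (vii).

(ii), (iv), (ix), (iii), (i), (v), (vi), (x), (xi), (xii), (viii), (vii)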